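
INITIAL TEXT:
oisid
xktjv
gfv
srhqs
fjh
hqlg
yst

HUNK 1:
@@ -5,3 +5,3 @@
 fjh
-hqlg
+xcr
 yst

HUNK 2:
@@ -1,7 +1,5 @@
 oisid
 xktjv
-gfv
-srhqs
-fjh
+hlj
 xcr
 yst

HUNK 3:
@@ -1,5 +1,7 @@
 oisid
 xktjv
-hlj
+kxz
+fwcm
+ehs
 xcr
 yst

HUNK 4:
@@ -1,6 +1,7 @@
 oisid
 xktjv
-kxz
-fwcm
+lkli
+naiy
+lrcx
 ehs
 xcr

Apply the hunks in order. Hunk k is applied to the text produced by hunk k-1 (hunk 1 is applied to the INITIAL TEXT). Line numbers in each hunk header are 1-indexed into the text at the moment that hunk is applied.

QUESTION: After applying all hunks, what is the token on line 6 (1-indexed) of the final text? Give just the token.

Hunk 1: at line 5 remove [hqlg] add [xcr] -> 7 lines: oisid xktjv gfv srhqs fjh xcr yst
Hunk 2: at line 1 remove [gfv,srhqs,fjh] add [hlj] -> 5 lines: oisid xktjv hlj xcr yst
Hunk 3: at line 1 remove [hlj] add [kxz,fwcm,ehs] -> 7 lines: oisid xktjv kxz fwcm ehs xcr yst
Hunk 4: at line 1 remove [kxz,fwcm] add [lkli,naiy,lrcx] -> 8 lines: oisid xktjv lkli naiy lrcx ehs xcr yst
Final line 6: ehs

Answer: ehs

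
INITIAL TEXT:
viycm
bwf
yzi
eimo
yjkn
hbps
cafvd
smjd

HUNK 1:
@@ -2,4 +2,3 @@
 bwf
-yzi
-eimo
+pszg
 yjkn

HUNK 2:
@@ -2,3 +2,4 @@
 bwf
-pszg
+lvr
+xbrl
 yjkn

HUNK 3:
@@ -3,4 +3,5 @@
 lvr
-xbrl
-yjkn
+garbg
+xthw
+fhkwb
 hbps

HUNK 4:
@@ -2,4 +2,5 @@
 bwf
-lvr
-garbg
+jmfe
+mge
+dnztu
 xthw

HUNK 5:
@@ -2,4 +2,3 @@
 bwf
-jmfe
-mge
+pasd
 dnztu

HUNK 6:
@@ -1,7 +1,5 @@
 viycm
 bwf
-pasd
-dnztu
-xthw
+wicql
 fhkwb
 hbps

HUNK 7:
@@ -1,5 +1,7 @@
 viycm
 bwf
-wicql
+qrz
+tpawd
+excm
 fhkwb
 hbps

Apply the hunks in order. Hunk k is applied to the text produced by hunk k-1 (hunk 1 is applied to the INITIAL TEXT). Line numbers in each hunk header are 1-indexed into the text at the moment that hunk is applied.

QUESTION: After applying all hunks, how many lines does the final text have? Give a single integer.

Answer: 9

Derivation:
Hunk 1: at line 2 remove [yzi,eimo] add [pszg] -> 7 lines: viycm bwf pszg yjkn hbps cafvd smjd
Hunk 2: at line 2 remove [pszg] add [lvr,xbrl] -> 8 lines: viycm bwf lvr xbrl yjkn hbps cafvd smjd
Hunk 3: at line 3 remove [xbrl,yjkn] add [garbg,xthw,fhkwb] -> 9 lines: viycm bwf lvr garbg xthw fhkwb hbps cafvd smjd
Hunk 4: at line 2 remove [lvr,garbg] add [jmfe,mge,dnztu] -> 10 lines: viycm bwf jmfe mge dnztu xthw fhkwb hbps cafvd smjd
Hunk 5: at line 2 remove [jmfe,mge] add [pasd] -> 9 lines: viycm bwf pasd dnztu xthw fhkwb hbps cafvd smjd
Hunk 6: at line 1 remove [pasd,dnztu,xthw] add [wicql] -> 7 lines: viycm bwf wicql fhkwb hbps cafvd smjd
Hunk 7: at line 1 remove [wicql] add [qrz,tpawd,excm] -> 9 lines: viycm bwf qrz tpawd excm fhkwb hbps cafvd smjd
Final line count: 9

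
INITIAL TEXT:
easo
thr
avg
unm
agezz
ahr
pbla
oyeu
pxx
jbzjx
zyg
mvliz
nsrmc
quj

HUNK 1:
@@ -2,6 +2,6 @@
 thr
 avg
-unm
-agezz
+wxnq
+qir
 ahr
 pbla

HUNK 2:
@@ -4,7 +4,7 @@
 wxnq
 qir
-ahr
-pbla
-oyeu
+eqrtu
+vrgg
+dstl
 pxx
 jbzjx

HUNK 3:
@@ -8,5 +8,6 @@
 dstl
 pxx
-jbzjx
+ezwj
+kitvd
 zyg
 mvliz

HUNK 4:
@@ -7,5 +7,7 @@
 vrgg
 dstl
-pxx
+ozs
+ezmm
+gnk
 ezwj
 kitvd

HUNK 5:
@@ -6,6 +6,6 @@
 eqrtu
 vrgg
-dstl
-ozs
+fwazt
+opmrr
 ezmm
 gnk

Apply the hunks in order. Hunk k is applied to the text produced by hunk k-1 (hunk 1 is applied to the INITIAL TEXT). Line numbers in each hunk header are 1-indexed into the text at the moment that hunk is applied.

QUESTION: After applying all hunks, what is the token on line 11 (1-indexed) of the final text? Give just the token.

Hunk 1: at line 2 remove [unm,agezz] add [wxnq,qir] -> 14 lines: easo thr avg wxnq qir ahr pbla oyeu pxx jbzjx zyg mvliz nsrmc quj
Hunk 2: at line 4 remove [ahr,pbla,oyeu] add [eqrtu,vrgg,dstl] -> 14 lines: easo thr avg wxnq qir eqrtu vrgg dstl pxx jbzjx zyg mvliz nsrmc quj
Hunk 3: at line 8 remove [jbzjx] add [ezwj,kitvd] -> 15 lines: easo thr avg wxnq qir eqrtu vrgg dstl pxx ezwj kitvd zyg mvliz nsrmc quj
Hunk 4: at line 7 remove [pxx] add [ozs,ezmm,gnk] -> 17 lines: easo thr avg wxnq qir eqrtu vrgg dstl ozs ezmm gnk ezwj kitvd zyg mvliz nsrmc quj
Hunk 5: at line 6 remove [dstl,ozs] add [fwazt,opmrr] -> 17 lines: easo thr avg wxnq qir eqrtu vrgg fwazt opmrr ezmm gnk ezwj kitvd zyg mvliz nsrmc quj
Final line 11: gnk

Answer: gnk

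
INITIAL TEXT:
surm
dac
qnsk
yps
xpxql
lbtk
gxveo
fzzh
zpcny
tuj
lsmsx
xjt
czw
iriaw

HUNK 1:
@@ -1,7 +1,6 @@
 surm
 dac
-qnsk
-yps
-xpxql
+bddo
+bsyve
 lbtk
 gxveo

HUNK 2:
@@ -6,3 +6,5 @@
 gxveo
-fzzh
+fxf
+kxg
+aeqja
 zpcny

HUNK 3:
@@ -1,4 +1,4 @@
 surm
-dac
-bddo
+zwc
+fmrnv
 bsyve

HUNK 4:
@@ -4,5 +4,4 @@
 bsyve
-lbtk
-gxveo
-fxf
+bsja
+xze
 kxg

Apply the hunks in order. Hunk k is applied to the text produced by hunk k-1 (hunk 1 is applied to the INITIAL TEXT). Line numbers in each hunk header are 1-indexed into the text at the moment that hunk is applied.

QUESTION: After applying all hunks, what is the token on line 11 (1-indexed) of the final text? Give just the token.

Answer: lsmsx

Derivation:
Hunk 1: at line 1 remove [qnsk,yps,xpxql] add [bddo,bsyve] -> 13 lines: surm dac bddo bsyve lbtk gxveo fzzh zpcny tuj lsmsx xjt czw iriaw
Hunk 2: at line 6 remove [fzzh] add [fxf,kxg,aeqja] -> 15 lines: surm dac bddo bsyve lbtk gxveo fxf kxg aeqja zpcny tuj lsmsx xjt czw iriaw
Hunk 3: at line 1 remove [dac,bddo] add [zwc,fmrnv] -> 15 lines: surm zwc fmrnv bsyve lbtk gxveo fxf kxg aeqja zpcny tuj lsmsx xjt czw iriaw
Hunk 4: at line 4 remove [lbtk,gxveo,fxf] add [bsja,xze] -> 14 lines: surm zwc fmrnv bsyve bsja xze kxg aeqja zpcny tuj lsmsx xjt czw iriaw
Final line 11: lsmsx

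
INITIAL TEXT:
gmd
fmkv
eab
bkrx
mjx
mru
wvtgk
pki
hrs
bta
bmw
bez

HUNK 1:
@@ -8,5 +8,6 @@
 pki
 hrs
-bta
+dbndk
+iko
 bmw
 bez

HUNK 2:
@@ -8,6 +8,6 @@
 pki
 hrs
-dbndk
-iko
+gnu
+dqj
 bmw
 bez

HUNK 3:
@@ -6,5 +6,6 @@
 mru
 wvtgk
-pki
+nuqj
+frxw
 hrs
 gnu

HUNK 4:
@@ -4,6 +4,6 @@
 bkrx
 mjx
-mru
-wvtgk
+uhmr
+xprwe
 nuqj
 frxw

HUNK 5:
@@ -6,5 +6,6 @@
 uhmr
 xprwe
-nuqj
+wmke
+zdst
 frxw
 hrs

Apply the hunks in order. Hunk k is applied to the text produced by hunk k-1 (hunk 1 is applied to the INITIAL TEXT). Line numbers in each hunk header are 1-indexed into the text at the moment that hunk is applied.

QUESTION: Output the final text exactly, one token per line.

Answer: gmd
fmkv
eab
bkrx
mjx
uhmr
xprwe
wmke
zdst
frxw
hrs
gnu
dqj
bmw
bez

Derivation:
Hunk 1: at line 8 remove [bta] add [dbndk,iko] -> 13 lines: gmd fmkv eab bkrx mjx mru wvtgk pki hrs dbndk iko bmw bez
Hunk 2: at line 8 remove [dbndk,iko] add [gnu,dqj] -> 13 lines: gmd fmkv eab bkrx mjx mru wvtgk pki hrs gnu dqj bmw bez
Hunk 3: at line 6 remove [pki] add [nuqj,frxw] -> 14 lines: gmd fmkv eab bkrx mjx mru wvtgk nuqj frxw hrs gnu dqj bmw bez
Hunk 4: at line 4 remove [mru,wvtgk] add [uhmr,xprwe] -> 14 lines: gmd fmkv eab bkrx mjx uhmr xprwe nuqj frxw hrs gnu dqj bmw bez
Hunk 5: at line 6 remove [nuqj] add [wmke,zdst] -> 15 lines: gmd fmkv eab bkrx mjx uhmr xprwe wmke zdst frxw hrs gnu dqj bmw bez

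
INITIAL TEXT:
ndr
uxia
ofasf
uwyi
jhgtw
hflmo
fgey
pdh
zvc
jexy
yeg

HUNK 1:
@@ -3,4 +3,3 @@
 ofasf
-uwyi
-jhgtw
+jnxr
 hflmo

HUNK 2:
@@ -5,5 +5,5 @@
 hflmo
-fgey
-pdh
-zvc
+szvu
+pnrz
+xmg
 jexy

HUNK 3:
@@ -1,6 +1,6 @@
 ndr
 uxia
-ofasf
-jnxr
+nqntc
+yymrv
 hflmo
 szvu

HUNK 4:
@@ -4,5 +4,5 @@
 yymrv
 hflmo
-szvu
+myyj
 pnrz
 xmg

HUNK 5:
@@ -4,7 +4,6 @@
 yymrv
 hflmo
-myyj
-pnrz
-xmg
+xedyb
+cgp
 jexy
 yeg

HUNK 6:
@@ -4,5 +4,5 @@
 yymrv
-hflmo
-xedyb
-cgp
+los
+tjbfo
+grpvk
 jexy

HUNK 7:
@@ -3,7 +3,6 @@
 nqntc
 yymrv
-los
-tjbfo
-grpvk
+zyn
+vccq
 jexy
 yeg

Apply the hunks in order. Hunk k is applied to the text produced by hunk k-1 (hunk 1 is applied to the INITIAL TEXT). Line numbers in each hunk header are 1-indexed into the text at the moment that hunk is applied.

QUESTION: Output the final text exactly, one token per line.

Answer: ndr
uxia
nqntc
yymrv
zyn
vccq
jexy
yeg

Derivation:
Hunk 1: at line 3 remove [uwyi,jhgtw] add [jnxr] -> 10 lines: ndr uxia ofasf jnxr hflmo fgey pdh zvc jexy yeg
Hunk 2: at line 5 remove [fgey,pdh,zvc] add [szvu,pnrz,xmg] -> 10 lines: ndr uxia ofasf jnxr hflmo szvu pnrz xmg jexy yeg
Hunk 3: at line 1 remove [ofasf,jnxr] add [nqntc,yymrv] -> 10 lines: ndr uxia nqntc yymrv hflmo szvu pnrz xmg jexy yeg
Hunk 4: at line 4 remove [szvu] add [myyj] -> 10 lines: ndr uxia nqntc yymrv hflmo myyj pnrz xmg jexy yeg
Hunk 5: at line 4 remove [myyj,pnrz,xmg] add [xedyb,cgp] -> 9 lines: ndr uxia nqntc yymrv hflmo xedyb cgp jexy yeg
Hunk 6: at line 4 remove [hflmo,xedyb,cgp] add [los,tjbfo,grpvk] -> 9 lines: ndr uxia nqntc yymrv los tjbfo grpvk jexy yeg
Hunk 7: at line 3 remove [los,tjbfo,grpvk] add [zyn,vccq] -> 8 lines: ndr uxia nqntc yymrv zyn vccq jexy yeg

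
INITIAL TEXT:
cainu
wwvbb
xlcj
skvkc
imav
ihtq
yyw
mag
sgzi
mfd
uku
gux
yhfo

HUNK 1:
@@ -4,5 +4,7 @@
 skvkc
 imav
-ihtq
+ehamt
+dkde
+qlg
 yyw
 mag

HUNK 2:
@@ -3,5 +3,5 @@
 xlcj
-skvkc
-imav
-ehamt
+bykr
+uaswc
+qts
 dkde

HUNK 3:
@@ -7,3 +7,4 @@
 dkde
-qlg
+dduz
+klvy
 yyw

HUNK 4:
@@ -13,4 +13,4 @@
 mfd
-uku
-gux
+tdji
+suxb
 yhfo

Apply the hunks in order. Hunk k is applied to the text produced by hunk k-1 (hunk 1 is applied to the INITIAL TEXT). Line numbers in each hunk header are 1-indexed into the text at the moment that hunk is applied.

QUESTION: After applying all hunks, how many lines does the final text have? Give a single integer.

Hunk 1: at line 4 remove [ihtq] add [ehamt,dkde,qlg] -> 15 lines: cainu wwvbb xlcj skvkc imav ehamt dkde qlg yyw mag sgzi mfd uku gux yhfo
Hunk 2: at line 3 remove [skvkc,imav,ehamt] add [bykr,uaswc,qts] -> 15 lines: cainu wwvbb xlcj bykr uaswc qts dkde qlg yyw mag sgzi mfd uku gux yhfo
Hunk 3: at line 7 remove [qlg] add [dduz,klvy] -> 16 lines: cainu wwvbb xlcj bykr uaswc qts dkde dduz klvy yyw mag sgzi mfd uku gux yhfo
Hunk 4: at line 13 remove [uku,gux] add [tdji,suxb] -> 16 lines: cainu wwvbb xlcj bykr uaswc qts dkde dduz klvy yyw mag sgzi mfd tdji suxb yhfo
Final line count: 16

Answer: 16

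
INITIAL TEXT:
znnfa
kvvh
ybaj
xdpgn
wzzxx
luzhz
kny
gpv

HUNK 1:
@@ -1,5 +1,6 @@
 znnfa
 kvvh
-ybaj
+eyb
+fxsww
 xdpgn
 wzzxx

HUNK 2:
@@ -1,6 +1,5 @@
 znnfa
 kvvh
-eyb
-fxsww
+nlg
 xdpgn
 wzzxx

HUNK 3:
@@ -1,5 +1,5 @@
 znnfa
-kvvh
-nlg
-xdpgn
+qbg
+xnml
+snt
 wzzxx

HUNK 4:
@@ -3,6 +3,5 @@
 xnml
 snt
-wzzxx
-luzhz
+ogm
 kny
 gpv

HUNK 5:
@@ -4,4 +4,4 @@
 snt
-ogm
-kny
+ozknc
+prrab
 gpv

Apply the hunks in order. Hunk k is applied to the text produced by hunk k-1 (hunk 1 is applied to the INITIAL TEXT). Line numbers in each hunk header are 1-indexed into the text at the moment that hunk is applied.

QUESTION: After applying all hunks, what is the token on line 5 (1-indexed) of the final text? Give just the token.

Hunk 1: at line 1 remove [ybaj] add [eyb,fxsww] -> 9 lines: znnfa kvvh eyb fxsww xdpgn wzzxx luzhz kny gpv
Hunk 2: at line 1 remove [eyb,fxsww] add [nlg] -> 8 lines: znnfa kvvh nlg xdpgn wzzxx luzhz kny gpv
Hunk 3: at line 1 remove [kvvh,nlg,xdpgn] add [qbg,xnml,snt] -> 8 lines: znnfa qbg xnml snt wzzxx luzhz kny gpv
Hunk 4: at line 3 remove [wzzxx,luzhz] add [ogm] -> 7 lines: znnfa qbg xnml snt ogm kny gpv
Hunk 5: at line 4 remove [ogm,kny] add [ozknc,prrab] -> 7 lines: znnfa qbg xnml snt ozknc prrab gpv
Final line 5: ozknc

Answer: ozknc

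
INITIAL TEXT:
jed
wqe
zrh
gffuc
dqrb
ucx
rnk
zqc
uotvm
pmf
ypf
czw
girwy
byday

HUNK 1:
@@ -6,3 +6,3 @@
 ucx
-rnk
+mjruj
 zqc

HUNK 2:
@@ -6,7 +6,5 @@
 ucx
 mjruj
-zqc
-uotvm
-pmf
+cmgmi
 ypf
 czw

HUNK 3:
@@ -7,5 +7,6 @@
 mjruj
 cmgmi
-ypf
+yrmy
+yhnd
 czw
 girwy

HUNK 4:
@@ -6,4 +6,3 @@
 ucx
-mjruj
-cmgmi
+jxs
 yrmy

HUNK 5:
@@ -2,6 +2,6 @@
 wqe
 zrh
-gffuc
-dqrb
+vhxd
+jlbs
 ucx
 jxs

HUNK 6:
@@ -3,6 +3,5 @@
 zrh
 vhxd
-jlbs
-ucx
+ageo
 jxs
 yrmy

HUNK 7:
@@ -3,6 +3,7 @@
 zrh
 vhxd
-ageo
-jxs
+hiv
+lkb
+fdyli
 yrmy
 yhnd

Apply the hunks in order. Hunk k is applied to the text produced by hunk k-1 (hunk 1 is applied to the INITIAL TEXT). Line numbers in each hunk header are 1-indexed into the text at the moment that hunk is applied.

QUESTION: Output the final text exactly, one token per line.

Hunk 1: at line 6 remove [rnk] add [mjruj] -> 14 lines: jed wqe zrh gffuc dqrb ucx mjruj zqc uotvm pmf ypf czw girwy byday
Hunk 2: at line 6 remove [zqc,uotvm,pmf] add [cmgmi] -> 12 lines: jed wqe zrh gffuc dqrb ucx mjruj cmgmi ypf czw girwy byday
Hunk 3: at line 7 remove [ypf] add [yrmy,yhnd] -> 13 lines: jed wqe zrh gffuc dqrb ucx mjruj cmgmi yrmy yhnd czw girwy byday
Hunk 4: at line 6 remove [mjruj,cmgmi] add [jxs] -> 12 lines: jed wqe zrh gffuc dqrb ucx jxs yrmy yhnd czw girwy byday
Hunk 5: at line 2 remove [gffuc,dqrb] add [vhxd,jlbs] -> 12 lines: jed wqe zrh vhxd jlbs ucx jxs yrmy yhnd czw girwy byday
Hunk 6: at line 3 remove [jlbs,ucx] add [ageo] -> 11 lines: jed wqe zrh vhxd ageo jxs yrmy yhnd czw girwy byday
Hunk 7: at line 3 remove [ageo,jxs] add [hiv,lkb,fdyli] -> 12 lines: jed wqe zrh vhxd hiv lkb fdyli yrmy yhnd czw girwy byday

Answer: jed
wqe
zrh
vhxd
hiv
lkb
fdyli
yrmy
yhnd
czw
girwy
byday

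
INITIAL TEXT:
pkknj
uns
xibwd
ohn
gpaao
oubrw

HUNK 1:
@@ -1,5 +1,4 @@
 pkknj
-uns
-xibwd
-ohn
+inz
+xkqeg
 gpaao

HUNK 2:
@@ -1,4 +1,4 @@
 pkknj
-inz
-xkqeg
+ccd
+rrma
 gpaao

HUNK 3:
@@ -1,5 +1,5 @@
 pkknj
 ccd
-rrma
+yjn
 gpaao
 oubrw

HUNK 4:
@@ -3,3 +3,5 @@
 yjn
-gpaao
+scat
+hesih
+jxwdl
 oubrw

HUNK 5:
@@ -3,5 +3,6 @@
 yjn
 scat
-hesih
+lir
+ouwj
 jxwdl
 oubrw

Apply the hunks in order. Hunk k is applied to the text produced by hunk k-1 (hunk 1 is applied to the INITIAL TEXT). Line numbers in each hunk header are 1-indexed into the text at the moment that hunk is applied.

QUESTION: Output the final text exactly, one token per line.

Hunk 1: at line 1 remove [uns,xibwd,ohn] add [inz,xkqeg] -> 5 lines: pkknj inz xkqeg gpaao oubrw
Hunk 2: at line 1 remove [inz,xkqeg] add [ccd,rrma] -> 5 lines: pkknj ccd rrma gpaao oubrw
Hunk 3: at line 1 remove [rrma] add [yjn] -> 5 lines: pkknj ccd yjn gpaao oubrw
Hunk 4: at line 3 remove [gpaao] add [scat,hesih,jxwdl] -> 7 lines: pkknj ccd yjn scat hesih jxwdl oubrw
Hunk 5: at line 3 remove [hesih] add [lir,ouwj] -> 8 lines: pkknj ccd yjn scat lir ouwj jxwdl oubrw

Answer: pkknj
ccd
yjn
scat
lir
ouwj
jxwdl
oubrw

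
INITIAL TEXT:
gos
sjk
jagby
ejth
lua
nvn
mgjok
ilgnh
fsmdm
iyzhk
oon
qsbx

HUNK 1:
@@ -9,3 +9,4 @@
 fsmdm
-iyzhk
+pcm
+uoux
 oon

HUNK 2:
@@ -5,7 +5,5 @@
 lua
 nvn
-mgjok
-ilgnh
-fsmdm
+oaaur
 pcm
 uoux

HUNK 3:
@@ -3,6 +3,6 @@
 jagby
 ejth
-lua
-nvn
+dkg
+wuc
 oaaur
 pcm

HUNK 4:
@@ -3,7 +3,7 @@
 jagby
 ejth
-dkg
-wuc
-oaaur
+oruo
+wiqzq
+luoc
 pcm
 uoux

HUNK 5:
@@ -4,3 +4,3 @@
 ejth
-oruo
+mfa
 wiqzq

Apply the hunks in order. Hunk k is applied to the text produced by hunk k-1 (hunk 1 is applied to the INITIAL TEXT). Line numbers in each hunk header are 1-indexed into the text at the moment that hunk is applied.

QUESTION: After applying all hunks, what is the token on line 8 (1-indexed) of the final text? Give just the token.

Hunk 1: at line 9 remove [iyzhk] add [pcm,uoux] -> 13 lines: gos sjk jagby ejth lua nvn mgjok ilgnh fsmdm pcm uoux oon qsbx
Hunk 2: at line 5 remove [mgjok,ilgnh,fsmdm] add [oaaur] -> 11 lines: gos sjk jagby ejth lua nvn oaaur pcm uoux oon qsbx
Hunk 3: at line 3 remove [lua,nvn] add [dkg,wuc] -> 11 lines: gos sjk jagby ejth dkg wuc oaaur pcm uoux oon qsbx
Hunk 4: at line 3 remove [dkg,wuc,oaaur] add [oruo,wiqzq,luoc] -> 11 lines: gos sjk jagby ejth oruo wiqzq luoc pcm uoux oon qsbx
Hunk 5: at line 4 remove [oruo] add [mfa] -> 11 lines: gos sjk jagby ejth mfa wiqzq luoc pcm uoux oon qsbx
Final line 8: pcm

Answer: pcm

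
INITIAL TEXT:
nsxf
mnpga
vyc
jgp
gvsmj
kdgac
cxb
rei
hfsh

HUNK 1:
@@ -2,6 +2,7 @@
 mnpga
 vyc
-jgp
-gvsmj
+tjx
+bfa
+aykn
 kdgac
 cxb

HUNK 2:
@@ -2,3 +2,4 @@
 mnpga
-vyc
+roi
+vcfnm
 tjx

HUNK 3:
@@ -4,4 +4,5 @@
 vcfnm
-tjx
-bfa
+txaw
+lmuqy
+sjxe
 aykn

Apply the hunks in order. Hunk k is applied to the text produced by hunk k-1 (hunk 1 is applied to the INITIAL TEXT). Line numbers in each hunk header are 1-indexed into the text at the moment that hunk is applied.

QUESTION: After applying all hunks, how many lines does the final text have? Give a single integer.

Hunk 1: at line 2 remove [jgp,gvsmj] add [tjx,bfa,aykn] -> 10 lines: nsxf mnpga vyc tjx bfa aykn kdgac cxb rei hfsh
Hunk 2: at line 2 remove [vyc] add [roi,vcfnm] -> 11 lines: nsxf mnpga roi vcfnm tjx bfa aykn kdgac cxb rei hfsh
Hunk 3: at line 4 remove [tjx,bfa] add [txaw,lmuqy,sjxe] -> 12 lines: nsxf mnpga roi vcfnm txaw lmuqy sjxe aykn kdgac cxb rei hfsh
Final line count: 12

Answer: 12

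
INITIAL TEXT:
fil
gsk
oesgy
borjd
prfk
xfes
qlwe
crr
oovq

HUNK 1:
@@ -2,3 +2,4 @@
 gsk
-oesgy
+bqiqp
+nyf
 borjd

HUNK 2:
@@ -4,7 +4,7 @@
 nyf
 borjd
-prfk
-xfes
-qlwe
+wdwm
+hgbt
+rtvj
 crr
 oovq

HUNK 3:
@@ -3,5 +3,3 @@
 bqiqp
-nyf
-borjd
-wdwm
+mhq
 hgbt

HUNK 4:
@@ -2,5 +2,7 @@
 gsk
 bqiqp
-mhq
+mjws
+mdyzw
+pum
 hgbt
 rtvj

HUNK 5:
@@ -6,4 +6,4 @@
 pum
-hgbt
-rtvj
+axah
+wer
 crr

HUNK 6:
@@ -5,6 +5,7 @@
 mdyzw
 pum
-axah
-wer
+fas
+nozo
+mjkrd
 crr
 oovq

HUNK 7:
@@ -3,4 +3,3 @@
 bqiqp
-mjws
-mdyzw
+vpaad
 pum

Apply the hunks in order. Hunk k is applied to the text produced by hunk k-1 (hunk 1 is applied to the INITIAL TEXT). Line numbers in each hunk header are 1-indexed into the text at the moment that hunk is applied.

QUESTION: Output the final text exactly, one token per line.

Answer: fil
gsk
bqiqp
vpaad
pum
fas
nozo
mjkrd
crr
oovq

Derivation:
Hunk 1: at line 2 remove [oesgy] add [bqiqp,nyf] -> 10 lines: fil gsk bqiqp nyf borjd prfk xfes qlwe crr oovq
Hunk 2: at line 4 remove [prfk,xfes,qlwe] add [wdwm,hgbt,rtvj] -> 10 lines: fil gsk bqiqp nyf borjd wdwm hgbt rtvj crr oovq
Hunk 3: at line 3 remove [nyf,borjd,wdwm] add [mhq] -> 8 lines: fil gsk bqiqp mhq hgbt rtvj crr oovq
Hunk 4: at line 2 remove [mhq] add [mjws,mdyzw,pum] -> 10 lines: fil gsk bqiqp mjws mdyzw pum hgbt rtvj crr oovq
Hunk 5: at line 6 remove [hgbt,rtvj] add [axah,wer] -> 10 lines: fil gsk bqiqp mjws mdyzw pum axah wer crr oovq
Hunk 6: at line 5 remove [axah,wer] add [fas,nozo,mjkrd] -> 11 lines: fil gsk bqiqp mjws mdyzw pum fas nozo mjkrd crr oovq
Hunk 7: at line 3 remove [mjws,mdyzw] add [vpaad] -> 10 lines: fil gsk bqiqp vpaad pum fas nozo mjkrd crr oovq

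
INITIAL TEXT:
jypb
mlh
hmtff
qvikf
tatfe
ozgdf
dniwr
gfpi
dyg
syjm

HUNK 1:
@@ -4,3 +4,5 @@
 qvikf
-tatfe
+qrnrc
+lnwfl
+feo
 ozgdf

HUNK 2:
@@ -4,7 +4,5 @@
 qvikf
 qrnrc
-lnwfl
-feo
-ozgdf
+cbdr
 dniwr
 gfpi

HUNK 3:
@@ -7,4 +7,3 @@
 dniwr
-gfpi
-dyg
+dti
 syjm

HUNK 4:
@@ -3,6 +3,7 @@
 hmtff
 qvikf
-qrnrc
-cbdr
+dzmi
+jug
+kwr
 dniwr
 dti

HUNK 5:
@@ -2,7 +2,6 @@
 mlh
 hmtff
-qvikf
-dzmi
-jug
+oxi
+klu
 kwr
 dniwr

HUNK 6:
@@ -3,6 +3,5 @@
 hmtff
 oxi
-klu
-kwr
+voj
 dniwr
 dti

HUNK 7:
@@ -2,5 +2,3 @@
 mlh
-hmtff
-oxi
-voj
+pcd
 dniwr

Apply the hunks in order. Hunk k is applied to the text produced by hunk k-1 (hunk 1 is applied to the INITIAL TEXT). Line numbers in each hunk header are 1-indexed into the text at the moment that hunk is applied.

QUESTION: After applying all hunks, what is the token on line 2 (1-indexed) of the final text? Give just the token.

Hunk 1: at line 4 remove [tatfe] add [qrnrc,lnwfl,feo] -> 12 lines: jypb mlh hmtff qvikf qrnrc lnwfl feo ozgdf dniwr gfpi dyg syjm
Hunk 2: at line 4 remove [lnwfl,feo,ozgdf] add [cbdr] -> 10 lines: jypb mlh hmtff qvikf qrnrc cbdr dniwr gfpi dyg syjm
Hunk 3: at line 7 remove [gfpi,dyg] add [dti] -> 9 lines: jypb mlh hmtff qvikf qrnrc cbdr dniwr dti syjm
Hunk 4: at line 3 remove [qrnrc,cbdr] add [dzmi,jug,kwr] -> 10 lines: jypb mlh hmtff qvikf dzmi jug kwr dniwr dti syjm
Hunk 5: at line 2 remove [qvikf,dzmi,jug] add [oxi,klu] -> 9 lines: jypb mlh hmtff oxi klu kwr dniwr dti syjm
Hunk 6: at line 3 remove [klu,kwr] add [voj] -> 8 lines: jypb mlh hmtff oxi voj dniwr dti syjm
Hunk 7: at line 2 remove [hmtff,oxi,voj] add [pcd] -> 6 lines: jypb mlh pcd dniwr dti syjm
Final line 2: mlh

Answer: mlh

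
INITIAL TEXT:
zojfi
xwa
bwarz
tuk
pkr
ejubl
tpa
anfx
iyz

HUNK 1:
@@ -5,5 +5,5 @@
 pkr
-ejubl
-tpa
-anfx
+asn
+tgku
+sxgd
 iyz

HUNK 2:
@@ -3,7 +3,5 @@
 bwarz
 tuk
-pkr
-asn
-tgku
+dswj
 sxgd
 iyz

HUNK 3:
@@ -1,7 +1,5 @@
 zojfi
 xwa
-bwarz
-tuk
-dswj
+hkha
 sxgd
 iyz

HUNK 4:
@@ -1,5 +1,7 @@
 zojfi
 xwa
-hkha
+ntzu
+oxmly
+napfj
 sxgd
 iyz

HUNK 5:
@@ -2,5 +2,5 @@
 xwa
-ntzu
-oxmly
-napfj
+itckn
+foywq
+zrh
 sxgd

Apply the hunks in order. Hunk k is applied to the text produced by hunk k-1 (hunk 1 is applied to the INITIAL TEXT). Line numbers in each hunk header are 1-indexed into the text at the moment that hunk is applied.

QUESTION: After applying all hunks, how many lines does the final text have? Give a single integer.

Answer: 7

Derivation:
Hunk 1: at line 5 remove [ejubl,tpa,anfx] add [asn,tgku,sxgd] -> 9 lines: zojfi xwa bwarz tuk pkr asn tgku sxgd iyz
Hunk 2: at line 3 remove [pkr,asn,tgku] add [dswj] -> 7 lines: zojfi xwa bwarz tuk dswj sxgd iyz
Hunk 3: at line 1 remove [bwarz,tuk,dswj] add [hkha] -> 5 lines: zojfi xwa hkha sxgd iyz
Hunk 4: at line 1 remove [hkha] add [ntzu,oxmly,napfj] -> 7 lines: zojfi xwa ntzu oxmly napfj sxgd iyz
Hunk 5: at line 2 remove [ntzu,oxmly,napfj] add [itckn,foywq,zrh] -> 7 lines: zojfi xwa itckn foywq zrh sxgd iyz
Final line count: 7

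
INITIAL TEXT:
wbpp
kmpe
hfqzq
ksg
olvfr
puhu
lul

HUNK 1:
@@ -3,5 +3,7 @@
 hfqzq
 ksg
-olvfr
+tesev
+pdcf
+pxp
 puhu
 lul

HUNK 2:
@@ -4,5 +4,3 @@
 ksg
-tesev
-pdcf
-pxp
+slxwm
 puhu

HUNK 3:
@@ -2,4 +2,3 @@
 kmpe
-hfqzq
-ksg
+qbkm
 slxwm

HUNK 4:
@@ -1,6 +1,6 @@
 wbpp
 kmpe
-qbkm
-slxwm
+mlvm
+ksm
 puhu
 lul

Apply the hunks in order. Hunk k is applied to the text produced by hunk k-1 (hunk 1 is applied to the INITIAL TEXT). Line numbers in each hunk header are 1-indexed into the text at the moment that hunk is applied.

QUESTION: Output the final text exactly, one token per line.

Answer: wbpp
kmpe
mlvm
ksm
puhu
lul

Derivation:
Hunk 1: at line 3 remove [olvfr] add [tesev,pdcf,pxp] -> 9 lines: wbpp kmpe hfqzq ksg tesev pdcf pxp puhu lul
Hunk 2: at line 4 remove [tesev,pdcf,pxp] add [slxwm] -> 7 lines: wbpp kmpe hfqzq ksg slxwm puhu lul
Hunk 3: at line 2 remove [hfqzq,ksg] add [qbkm] -> 6 lines: wbpp kmpe qbkm slxwm puhu lul
Hunk 4: at line 1 remove [qbkm,slxwm] add [mlvm,ksm] -> 6 lines: wbpp kmpe mlvm ksm puhu lul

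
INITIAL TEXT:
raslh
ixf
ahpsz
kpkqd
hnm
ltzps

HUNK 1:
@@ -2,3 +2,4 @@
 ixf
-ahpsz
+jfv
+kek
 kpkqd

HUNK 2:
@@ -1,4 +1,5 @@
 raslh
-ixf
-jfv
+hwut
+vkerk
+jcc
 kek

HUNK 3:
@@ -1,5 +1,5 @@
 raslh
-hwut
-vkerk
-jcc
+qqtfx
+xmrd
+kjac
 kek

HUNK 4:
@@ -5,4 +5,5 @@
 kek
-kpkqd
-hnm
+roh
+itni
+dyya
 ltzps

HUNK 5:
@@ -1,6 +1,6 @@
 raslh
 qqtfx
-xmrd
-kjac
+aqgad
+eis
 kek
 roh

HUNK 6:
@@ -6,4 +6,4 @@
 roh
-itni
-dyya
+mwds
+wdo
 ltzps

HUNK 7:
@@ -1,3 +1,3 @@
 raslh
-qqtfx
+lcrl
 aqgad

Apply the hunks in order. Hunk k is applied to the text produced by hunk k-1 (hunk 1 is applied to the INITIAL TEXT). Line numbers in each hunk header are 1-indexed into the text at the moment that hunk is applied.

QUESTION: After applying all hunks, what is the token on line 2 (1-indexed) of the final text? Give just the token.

Hunk 1: at line 2 remove [ahpsz] add [jfv,kek] -> 7 lines: raslh ixf jfv kek kpkqd hnm ltzps
Hunk 2: at line 1 remove [ixf,jfv] add [hwut,vkerk,jcc] -> 8 lines: raslh hwut vkerk jcc kek kpkqd hnm ltzps
Hunk 3: at line 1 remove [hwut,vkerk,jcc] add [qqtfx,xmrd,kjac] -> 8 lines: raslh qqtfx xmrd kjac kek kpkqd hnm ltzps
Hunk 4: at line 5 remove [kpkqd,hnm] add [roh,itni,dyya] -> 9 lines: raslh qqtfx xmrd kjac kek roh itni dyya ltzps
Hunk 5: at line 1 remove [xmrd,kjac] add [aqgad,eis] -> 9 lines: raslh qqtfx aqgad eis kek roh itni dyya ltzps
Hunk 6: at line 6 remove [itni,dyya] add [mwds,wdo] -> 9 lines: raslh qqtfx aqgad eis kek roh mwds wdo ltzps
Hunk 7: at line 1 remove [qqtfx] add [lcrl] -> 9 lines: raslh lcrl aqgad eis kek roh mwds wdo ltzps
Final line 2: lcrl

Answer: lcrl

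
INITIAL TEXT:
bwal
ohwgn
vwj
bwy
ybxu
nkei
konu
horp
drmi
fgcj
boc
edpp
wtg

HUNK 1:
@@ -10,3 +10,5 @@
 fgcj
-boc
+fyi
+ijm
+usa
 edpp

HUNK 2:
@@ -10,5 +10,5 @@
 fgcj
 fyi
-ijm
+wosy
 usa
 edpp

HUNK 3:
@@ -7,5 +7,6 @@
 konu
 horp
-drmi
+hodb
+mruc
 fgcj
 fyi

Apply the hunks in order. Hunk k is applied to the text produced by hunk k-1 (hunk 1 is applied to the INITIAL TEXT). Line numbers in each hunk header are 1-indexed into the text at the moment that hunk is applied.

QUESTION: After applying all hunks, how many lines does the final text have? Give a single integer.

Answer: 16

Derivation:
Hunk 1: at line 10 remove [boc] add [fyi,ijm,usa] -> 15 lines: bwal ohwgn vwj bwy ybxu nkei konu horp drmi fgcj fyi ijm usa edpp wtg
Hunk 2: at line 10 remove [ijm] add [wosy] -> 15 lines: bwal ohwgn vwj bwy ybxu nkei konu horp drmi fgcj fyi wosy usa edpp wtg
Hunk 3: at line 7 remove [drmi] add [hodb,mruc] -> 16 lines: bwal ohwgn vwj bwy ybxu nkei konu horp hodb mruc fgcj fyi wosy usa edpp wtg
Final line count: 16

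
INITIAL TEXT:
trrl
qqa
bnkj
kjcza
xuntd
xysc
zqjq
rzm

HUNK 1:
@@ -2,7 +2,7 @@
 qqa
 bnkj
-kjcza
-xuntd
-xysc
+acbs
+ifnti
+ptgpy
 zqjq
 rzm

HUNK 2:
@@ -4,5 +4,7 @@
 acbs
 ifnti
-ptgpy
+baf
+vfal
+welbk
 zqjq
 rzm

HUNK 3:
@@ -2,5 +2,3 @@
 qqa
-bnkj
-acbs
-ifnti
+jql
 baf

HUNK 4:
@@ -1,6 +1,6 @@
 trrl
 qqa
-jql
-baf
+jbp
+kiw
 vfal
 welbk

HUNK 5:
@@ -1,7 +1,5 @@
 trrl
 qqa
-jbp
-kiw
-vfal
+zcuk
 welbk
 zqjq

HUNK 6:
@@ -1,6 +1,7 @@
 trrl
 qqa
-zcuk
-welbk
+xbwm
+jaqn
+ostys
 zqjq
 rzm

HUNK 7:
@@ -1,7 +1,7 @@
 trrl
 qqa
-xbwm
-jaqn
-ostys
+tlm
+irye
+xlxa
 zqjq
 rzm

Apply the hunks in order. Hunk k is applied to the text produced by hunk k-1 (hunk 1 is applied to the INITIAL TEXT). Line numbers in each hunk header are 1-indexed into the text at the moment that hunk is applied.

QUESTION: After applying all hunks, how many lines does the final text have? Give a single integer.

Hunk 1: at line 2 remove [kjcza,xuntd,xysc] add [acbs,ifnti,ptgpy] -> 8 lines: trrl qqa bnkj acbs ifnti ptgpy zqjq rzm
Hunk 2: at line 4 remove [ptgpy] add [baf,vfal,welbk] -> 10 lines: trrl qqa bnkj acbs ifnti baf vfal welbk zqjq rzm
Hunk 3: at line 2 remove [bnkj,acbs,ifnti] add [jql] -> 8 lines: trrl qqa jql baf vfal welbk zqjq rzm
Hunk 4: at line 1 remove [jql,baf] add [jbp,kiw] -> 8 lines: trrl qqa jbp kiw vfal welbk zqjq rzm
Hunk 5: at line 1 remove [jbp,kiw,vfal] add [zcuk] -> 6 lines: trrl qqa zcuk welbk zqjq rzm
Hunk 6: at line 1 remove [zcuk,welbk] add [xbwm,jaqn,ostys] -> 7 lines: trrl qqa xbwm jaqn ostys zqjq rzm
Hunk 7: at line 1 remove [xbwm,jaqn,ostys] add [tlm,irye,xlxa] -> 7 lines: trrl qqa tlm irye xlxa zqjq rzm
Final line count: 7

Answer: 7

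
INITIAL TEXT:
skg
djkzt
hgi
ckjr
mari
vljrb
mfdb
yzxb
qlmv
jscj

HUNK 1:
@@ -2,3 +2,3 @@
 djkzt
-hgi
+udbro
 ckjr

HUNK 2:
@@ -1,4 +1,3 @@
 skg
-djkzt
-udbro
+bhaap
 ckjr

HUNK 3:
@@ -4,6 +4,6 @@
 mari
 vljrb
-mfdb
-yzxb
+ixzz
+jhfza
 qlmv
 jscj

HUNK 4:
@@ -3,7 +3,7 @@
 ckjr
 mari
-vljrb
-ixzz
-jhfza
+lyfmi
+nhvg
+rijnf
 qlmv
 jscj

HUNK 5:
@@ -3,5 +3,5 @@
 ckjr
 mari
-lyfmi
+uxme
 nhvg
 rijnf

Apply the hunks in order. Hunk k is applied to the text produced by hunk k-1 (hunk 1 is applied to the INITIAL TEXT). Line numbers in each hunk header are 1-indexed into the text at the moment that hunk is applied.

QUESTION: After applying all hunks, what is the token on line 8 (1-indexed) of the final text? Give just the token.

Hunk 1: at line 2 remove [hgi] add [udbro] -> 10 lines: skg djkzt udbro ckjr mari vljrb mfdb yzxb qlmv jscj
Hunk 2: at line 1 remove [djkzt,udbro] add [bhaap] -> 9 lines: skg bhaap ckjr mari vljrb mfdb yzxb qlmv jscj
Hunk 3: at line 4 remove [mfdb,yzxb] add [ixzz,jhfza] -> 9 lines: skg bhaap ckjr mari vljrb ixzz jhfza qlmv jscj
Hunk 4: at line 3 remove [vljrb,ixzz,jhfza] add [lyfmi,nhvg,rijnf] -> 9 lines: skg bhaap ckjr mari lyfmi nhvg rijnf qlmv jscj
Hunk 5: at line 3 remove [lyfmi] add [uxme] -> 9 lines: skg bhaap ckjr mari uxme nhvg rijnf qlmv jscj
Final line 8: qlmv

Answer: qlmv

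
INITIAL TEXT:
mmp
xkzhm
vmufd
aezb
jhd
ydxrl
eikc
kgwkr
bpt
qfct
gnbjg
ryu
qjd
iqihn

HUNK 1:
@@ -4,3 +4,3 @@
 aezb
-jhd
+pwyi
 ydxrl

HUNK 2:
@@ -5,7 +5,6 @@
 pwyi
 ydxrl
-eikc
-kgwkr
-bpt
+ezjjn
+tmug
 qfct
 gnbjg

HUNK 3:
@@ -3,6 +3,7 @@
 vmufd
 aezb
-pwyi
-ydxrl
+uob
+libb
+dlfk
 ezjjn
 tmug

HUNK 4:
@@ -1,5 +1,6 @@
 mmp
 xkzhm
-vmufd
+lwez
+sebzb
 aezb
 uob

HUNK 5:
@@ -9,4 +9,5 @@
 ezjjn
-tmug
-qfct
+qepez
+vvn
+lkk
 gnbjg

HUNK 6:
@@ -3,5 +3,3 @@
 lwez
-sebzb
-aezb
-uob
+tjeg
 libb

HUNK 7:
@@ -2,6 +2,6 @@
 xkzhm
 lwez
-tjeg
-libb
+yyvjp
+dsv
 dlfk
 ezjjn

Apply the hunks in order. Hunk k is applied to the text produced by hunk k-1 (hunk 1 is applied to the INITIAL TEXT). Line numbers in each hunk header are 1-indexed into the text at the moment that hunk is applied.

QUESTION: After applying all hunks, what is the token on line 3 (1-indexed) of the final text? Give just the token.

Hunk 1: at line 4 remove [jhd] add [pwyi] -> 14 lines: mmp xkzhm vmufd aezb pwyi ydxrl eikc kgwkr bpt qfct gnbjg ryu qjd iqihn
Hunk 2: at line 5 remove [eikc,kgwkr,bpt] add [ezjjn,tmug] -> 13 lines: mmp xkzhm vmufd aezb pwyi ydxrl ezjjn tmug qfct gnbjg ryu qjd iqihn
Hunk 3: at line 3 remove [pwyi,ydxrl] add [uob,libb,dlfk] -> 14 lines: mmp xkzhm vmufd aezb uob libb dlfk ezjjn tmug qfct gnbjg ryu qjd iqihn
Hunk 4: at line 1 remove [vmufd] add [lwez,sebzb] -> 15 lines: mmp xkzhm lwez sebzb aezb uob libb dlfk ezjjn tmug qfct gnbjg ryu qjd iqihn
Hunk 5: at line 9 remove [tmug,qfct] add [qepez,vvn,lkk] -> 16 lines: mmp xkzhm lwez sebzb aezb uob libb dlfk ezjjn qepez vvn lkk gnbjg ryu qjd iqihn
Hunk 6: at line 3 remove [sebzb,aezb,uob] add [tjeg] -> 14 lines: mmp xkzhm lwez tjeg libb dlfk ezjjn qepez vvn lkk gnbjg ryu qjd iqihn
Hunk 7: at line 2 remove [tjeg,libb] add [yyvjp,dsv] -> 14 lines: mmp xkzhm lwez yyvjp dsv dlfk ezjjn qepez vvn lkk gnbjg ryu qjd iqihn
Final line 3: lwez

Answer: lwez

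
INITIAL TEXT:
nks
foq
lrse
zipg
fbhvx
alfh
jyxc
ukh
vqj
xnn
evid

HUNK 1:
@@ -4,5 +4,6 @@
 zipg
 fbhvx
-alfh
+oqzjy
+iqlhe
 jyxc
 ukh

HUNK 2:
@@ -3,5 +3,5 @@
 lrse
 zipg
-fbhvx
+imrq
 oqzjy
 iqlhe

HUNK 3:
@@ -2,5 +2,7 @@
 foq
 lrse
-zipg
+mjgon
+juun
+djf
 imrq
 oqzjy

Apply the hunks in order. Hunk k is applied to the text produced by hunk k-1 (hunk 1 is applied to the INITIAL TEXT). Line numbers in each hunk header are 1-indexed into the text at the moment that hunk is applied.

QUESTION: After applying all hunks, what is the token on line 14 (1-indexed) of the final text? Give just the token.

Hunk 1: at line 4 remove [alfh] add [oqzjy,iqlhe] -> 12 lines: nks foq lrse zipg fbhvx oqzjy iqlhe jyxc ukh vqj xnn evid
Hunk 2: at line 3 remove [fbhvx] add [imrq] -> 12 lines: nks foq lrse zipg imrq oqzjy iqlhe jyxc ukh vqj xnn evid
Hunk 3: at line 2 remove [zipg] add [mjgon,juun,djf] -> 14 lines: nks foq lrse mjgon juun djf imrq oqzjy iqlhe jyxc ukh vqj xnn evid
Final line 14: evid

Answer: evid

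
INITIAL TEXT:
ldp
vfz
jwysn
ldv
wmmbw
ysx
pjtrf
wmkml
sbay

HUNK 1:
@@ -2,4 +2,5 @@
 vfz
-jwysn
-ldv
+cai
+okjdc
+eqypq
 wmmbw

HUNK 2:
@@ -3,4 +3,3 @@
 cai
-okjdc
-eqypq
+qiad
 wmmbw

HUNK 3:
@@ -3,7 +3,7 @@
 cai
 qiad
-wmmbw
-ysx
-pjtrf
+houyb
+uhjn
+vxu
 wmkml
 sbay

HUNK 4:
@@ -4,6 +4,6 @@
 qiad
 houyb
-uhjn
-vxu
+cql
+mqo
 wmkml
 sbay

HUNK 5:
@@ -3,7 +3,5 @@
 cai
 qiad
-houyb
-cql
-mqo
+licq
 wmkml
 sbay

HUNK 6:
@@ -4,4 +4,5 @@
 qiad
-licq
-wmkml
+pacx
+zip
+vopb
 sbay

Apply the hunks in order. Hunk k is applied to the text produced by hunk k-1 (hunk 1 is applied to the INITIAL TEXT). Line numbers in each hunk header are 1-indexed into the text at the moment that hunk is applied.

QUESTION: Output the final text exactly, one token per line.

Hunk 1: at line 2 remove [jwysn,ldv] add [cai,okjdc,eqypq] -> 10 lines: ldp vfz cai okjdc eqypq wmmbw ysx pjtrf wmkml sbay
Hunk 2: at line 3 remove [okjdc,eqypq] add [qiad] -> 9 lines: ldp vfz cai qiad wmmbw ysx pjtrf wmkml sbay
Hunk 3: at line 3 remove [wmmbw,ysx,pjtrf] add [houyb,uhjn,vxu] -> 9 lines: ldp vfz cai qiad houyb uhjn vxu wmkml sbay
Hunk 4: at line 4 remove [uhjn,vxu] add [cql,mqo] -> 9 lines: ldp vfz cai qiad houyb cql mqo wmkml sbay
Hunk 5: at line 3 remove [houyb,cql,mqo] add [licq] -> 7 lines: ldp vfz cai qiad licq wmkml sbay
Hunk 6: at line 4 remove [licq,wmkml] add [pacx,zip,vopb] -> 8 lines: ldp vfz cai qiad pacx zip vopb sbay

Answer: ldp
vfz
cai
qiad
pacx
zip
vopb
sbay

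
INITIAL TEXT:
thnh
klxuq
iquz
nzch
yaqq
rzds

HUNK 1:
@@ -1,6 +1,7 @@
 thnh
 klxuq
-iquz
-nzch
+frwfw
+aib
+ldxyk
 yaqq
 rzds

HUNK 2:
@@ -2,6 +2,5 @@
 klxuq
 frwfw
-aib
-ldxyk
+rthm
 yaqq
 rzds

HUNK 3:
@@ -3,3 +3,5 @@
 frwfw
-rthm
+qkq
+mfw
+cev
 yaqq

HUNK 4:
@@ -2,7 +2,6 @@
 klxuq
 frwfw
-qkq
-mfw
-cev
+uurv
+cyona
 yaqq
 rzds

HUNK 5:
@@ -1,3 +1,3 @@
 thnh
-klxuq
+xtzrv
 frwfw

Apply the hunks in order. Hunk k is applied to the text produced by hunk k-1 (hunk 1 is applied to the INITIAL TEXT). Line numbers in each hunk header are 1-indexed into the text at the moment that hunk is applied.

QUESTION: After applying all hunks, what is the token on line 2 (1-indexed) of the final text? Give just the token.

Hunk 1: at line 1 remove [iquz,nzch] add [frwfw,aib,ldxyk] -> 7 lines: thnh klxuq frwfw aib ldxyk yaqq rzds
Hunk 2: at line 2 remove [aib,ldxyk] add [rthm] -> 6 lines: thnh klxuq frwfw rthm yaqq rzds
Hunk 3: at line 3 remove [rthm] add [qkq,mfw,cev] -> 8 lines: thnh klxuq frwfw qkq mfw cev yaqq rzds
Hunk 4: at line 2 remove [qkq,mfw,cev] add [uurv,cyona] -> 7 lines: thnh klxuq frwfw uurv cyona yaqq rzds
Hunk 5: at line 1 remove [klxuq] add [xtzrv] -> 7 lines: thnh xtzrv frwfw uurv cyona yaqq rzds
Final line 2: xtzrv

Answer: xtzrv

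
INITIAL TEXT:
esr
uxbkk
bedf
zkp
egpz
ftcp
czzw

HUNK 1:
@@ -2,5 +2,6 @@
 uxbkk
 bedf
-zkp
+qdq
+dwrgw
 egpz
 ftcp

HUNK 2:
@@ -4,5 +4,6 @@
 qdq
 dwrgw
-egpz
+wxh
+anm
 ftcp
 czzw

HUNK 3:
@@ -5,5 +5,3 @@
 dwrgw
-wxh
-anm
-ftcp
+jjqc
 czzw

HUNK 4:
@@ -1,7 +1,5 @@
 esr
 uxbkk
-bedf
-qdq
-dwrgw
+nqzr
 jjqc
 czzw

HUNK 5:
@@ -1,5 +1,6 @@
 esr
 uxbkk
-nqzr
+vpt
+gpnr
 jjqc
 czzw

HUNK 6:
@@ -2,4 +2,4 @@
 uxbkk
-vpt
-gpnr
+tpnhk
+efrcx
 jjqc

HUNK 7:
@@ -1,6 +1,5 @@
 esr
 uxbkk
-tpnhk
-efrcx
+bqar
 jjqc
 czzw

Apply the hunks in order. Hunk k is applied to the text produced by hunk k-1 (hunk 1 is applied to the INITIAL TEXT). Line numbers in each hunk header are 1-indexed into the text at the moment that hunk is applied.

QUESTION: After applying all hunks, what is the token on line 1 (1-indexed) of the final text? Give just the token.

Answer: esr

Derivation:
Hunk 1: at line 2 remove [zkp] add [qdq,dwrgw] -> 8 lines: esr uxbkk bedf qdq dwrgw egpz ftcp czzw
Hunk 2: at line 4 remove [egpz] add [wxh,anm] -> 9 lines: esr uxbkk bedf qdq dwrgw wxh anm ftcp czzw
Hunk 3: at line 5 remove [wxh,anm,ftcp] add [jjqc] -> 7 lines: esr uxbkk bedf qdq dwrgw jjqc czzw
Hunk 4: at line 1 remove [bedf,qdq,dwrgw] add [nqzr] -> 5 lines: esr uxbkk nqzr jjqc czzw
Hunk 5: at line 1 remove [nqzr] add [vpt,gpnr] -> 6 lines: esr uxbkk vpt gpnr jjqc czzw
Hunk 6: at line 2 remove [vpt,gpnr] add [tpnhk,efrcx] -> 6 lines: esr uxbkk tpnhk efrcx jjqc czzw
Hunk 7: at line 1 remove [tpnhk,efrcx] add [bqar] -> 5 lines: esr uxbkk bqar jjqc czzw
Final line 1: esr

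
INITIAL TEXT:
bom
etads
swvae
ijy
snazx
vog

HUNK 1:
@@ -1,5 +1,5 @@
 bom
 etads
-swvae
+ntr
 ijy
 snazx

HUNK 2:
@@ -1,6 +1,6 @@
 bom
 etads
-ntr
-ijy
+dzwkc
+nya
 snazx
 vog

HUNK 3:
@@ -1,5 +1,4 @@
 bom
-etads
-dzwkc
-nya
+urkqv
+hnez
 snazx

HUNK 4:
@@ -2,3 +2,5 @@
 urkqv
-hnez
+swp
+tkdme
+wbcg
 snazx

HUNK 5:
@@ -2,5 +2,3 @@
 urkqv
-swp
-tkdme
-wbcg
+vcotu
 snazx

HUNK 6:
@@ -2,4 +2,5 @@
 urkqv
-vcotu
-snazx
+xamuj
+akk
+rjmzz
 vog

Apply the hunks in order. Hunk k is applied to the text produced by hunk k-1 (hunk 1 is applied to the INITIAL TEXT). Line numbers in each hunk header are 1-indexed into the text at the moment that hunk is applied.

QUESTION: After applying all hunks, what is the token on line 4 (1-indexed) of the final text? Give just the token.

Answer: akk

Derivation:
Hunk 1: at line 1 remove [swvae] add [ntr] -> 6 lines: bom etads ntr ijy snazx vog
Hunk 2: at line 1 remove [ntr,ijy] add [dzwkc,nya] -> 6 lines: bom etads dzwkc nya snazx vog
Hunk 3: at line 1 remove [etads,dzwkc,nya] add [urkqv,hnez] -> 5 lines: bom urkqv hnez snazx vog
Hunk 4: at line 2 remove [hnez] add [swp,tkdme,wbcg] -> 7 lines: bom urkqv swp tkdme wbcg snazx vog
Hunk 5: at line 2 remove [swp,tkdme,wbcg] add [vcotu] -> 5 lines: bom urkqv vcotu snazx vog
Hunk 6: at line 2 remove [vcotu,snazx] add [xamuj,akk,rjmzz] -> 6 lines: bom urkqv xamuj akk rjmzz vog
Final line 4: akk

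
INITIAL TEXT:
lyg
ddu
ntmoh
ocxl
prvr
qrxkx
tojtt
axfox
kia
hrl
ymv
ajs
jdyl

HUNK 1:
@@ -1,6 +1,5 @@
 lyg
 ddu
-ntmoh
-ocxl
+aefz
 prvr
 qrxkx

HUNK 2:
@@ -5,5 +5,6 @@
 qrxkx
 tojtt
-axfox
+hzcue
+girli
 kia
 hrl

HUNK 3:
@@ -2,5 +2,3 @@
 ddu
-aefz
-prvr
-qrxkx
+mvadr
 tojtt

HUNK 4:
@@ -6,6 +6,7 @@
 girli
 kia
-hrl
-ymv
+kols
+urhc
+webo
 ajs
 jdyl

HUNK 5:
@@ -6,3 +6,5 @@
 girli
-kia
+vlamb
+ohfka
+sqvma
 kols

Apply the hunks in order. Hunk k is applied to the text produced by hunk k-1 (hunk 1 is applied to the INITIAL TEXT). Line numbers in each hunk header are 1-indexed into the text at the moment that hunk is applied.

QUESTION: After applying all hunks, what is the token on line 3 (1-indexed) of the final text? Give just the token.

Answer: mvadr

Derivation:
Hunk 1: at line 1 remove [ntmoh,ocxl] add [aefz] -> 12 lines: lyg ddu aefz prvr qrxkx tojtt axfox kia hrl ymv ajs jdyl
Hunk 2: at line 5 remove [axfox] add [hzcue,girli] -> 13 lines: lyg ddu aefz prvr qrxkx tojtt hzcue girli kia hrl ymv ajs jdyl
Hunk 3: at line 2 remove [aefz,prvr,qrxkx] add [mvadr] -> 11 lines: lyg ddu mvadr tojtt hzcue girli kia hrl ymv ajs jdyl
Hunk 4: at line 6 remove [hrl,ymv] add [kols,urhc,webo] -> 12 lines: lyg ddu mvadr tojtt hzcue girli kia kols urhc webo ajs jdyl
Hunk 5: at line 6 remove [kia] add [vlamb,ohfka,sqvma] -> 14 lines: lyg ddu mvadr tojtt hzcue girli vlamb ohfka sqvma kols urhc webo ajs jdyl
Final line 3: mvadr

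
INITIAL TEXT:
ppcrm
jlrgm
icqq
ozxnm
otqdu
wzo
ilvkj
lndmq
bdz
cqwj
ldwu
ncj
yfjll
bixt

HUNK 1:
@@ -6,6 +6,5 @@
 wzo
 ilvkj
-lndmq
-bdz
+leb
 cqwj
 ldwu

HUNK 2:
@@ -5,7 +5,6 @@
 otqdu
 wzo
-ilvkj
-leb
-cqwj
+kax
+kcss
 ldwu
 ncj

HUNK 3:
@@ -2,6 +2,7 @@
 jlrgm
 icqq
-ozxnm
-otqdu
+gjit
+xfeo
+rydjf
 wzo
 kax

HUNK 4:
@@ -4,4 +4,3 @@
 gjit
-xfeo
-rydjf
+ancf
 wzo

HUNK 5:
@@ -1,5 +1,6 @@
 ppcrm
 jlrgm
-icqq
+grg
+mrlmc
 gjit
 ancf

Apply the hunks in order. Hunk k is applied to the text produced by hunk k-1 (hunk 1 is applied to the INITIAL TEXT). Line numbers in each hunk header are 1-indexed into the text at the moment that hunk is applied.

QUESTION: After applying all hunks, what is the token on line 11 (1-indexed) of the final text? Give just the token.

Hunk 1: at line 6 remove [lndmq,bdz] add [leb] -> 13 lines: ppcrm jlrgm icqq ozxnm otqdu wzo ilvkj leb cqwj ldwu ncj yfjll bixt
Hunk 2: at line 5 remove [ilvkj,leb,cqwj] add [kax,kcss] -> 12 lines: ppcrm jlrgm icqq ozxnm otqdu wzo kax kcss ldwu ncj yfjll bixt
Hunk 3: at line 2 remove [ozxnm,otqdu] add [gjit,xfeo,rydjf] -> 13 lines: ppcrm jlrgm icqq gjit xfeo rydjf wzo kax kcss ldwu ncj yfjll bixt
Hunk 4: at line 4 remove [xfeo,rydjf] add [ancf] -> 12 lines: ppcrm jlrgm icqq gjit ancf wzo kax kcss ldwu ncj yfjll bixt
Hunk 5: at line 1 remove [icqq] add [grg,mrlmc] -> 13 lines: ppcrm jlrgm grg mrlmc gjit ancf wzo kax kcss ldwu ncj yfjll bixt
Final line 11: ncj

Answer: ncj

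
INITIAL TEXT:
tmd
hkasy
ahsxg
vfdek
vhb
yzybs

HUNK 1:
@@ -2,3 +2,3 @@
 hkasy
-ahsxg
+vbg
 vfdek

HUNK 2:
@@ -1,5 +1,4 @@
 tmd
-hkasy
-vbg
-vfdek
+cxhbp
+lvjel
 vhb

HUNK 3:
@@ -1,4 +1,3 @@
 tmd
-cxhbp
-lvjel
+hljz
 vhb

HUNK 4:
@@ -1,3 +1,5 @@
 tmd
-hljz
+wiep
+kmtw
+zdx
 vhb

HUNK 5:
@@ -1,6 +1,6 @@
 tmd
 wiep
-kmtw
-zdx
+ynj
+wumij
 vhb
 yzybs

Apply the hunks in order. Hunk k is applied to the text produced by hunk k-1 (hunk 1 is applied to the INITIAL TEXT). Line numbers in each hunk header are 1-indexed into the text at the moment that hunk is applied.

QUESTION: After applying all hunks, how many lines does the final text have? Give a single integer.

Answer: 6

Derivation:
Hunk 1: at line 2 remove [ahsxg] add [vbg] -> 6 lines: tmd hkasy vbg vfdek vhb yzybs
Hunk 2: at line 1 remove [hkasy,vbg,vfdek] add [cxhbp,lvjel] -> 5 lines: tmd cxhbp lvjel vhb yzybs
Hunk 3: at line 1 remove [cxhbp,lvjel] add [hljz] -> 4 lines: tmd hljz vhb yzybs
Hunk 4: at line 1 remove [hljz] add [wiep,kmtw,zdx] -> 6 lines: tmd wiep kmtw zdx vhb yzybs
Hunk 5: at line 1 remove [kmtw,zdx] add [ynj,wumij] -> 6 lines: tmd wiep ynj wumij vhb yzybs
Final line count: 6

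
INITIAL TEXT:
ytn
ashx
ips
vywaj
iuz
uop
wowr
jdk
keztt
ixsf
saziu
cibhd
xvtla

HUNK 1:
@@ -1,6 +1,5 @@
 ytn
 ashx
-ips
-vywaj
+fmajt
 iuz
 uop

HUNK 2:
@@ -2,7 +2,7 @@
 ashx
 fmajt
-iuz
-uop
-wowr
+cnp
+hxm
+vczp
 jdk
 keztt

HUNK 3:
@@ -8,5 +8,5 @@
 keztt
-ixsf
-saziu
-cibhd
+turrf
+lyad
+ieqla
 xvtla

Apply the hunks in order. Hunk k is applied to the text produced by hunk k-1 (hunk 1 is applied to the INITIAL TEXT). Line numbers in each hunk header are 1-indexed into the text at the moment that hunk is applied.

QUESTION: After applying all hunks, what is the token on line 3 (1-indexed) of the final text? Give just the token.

Answer: fmajt

Derivation:
Hunk 1: at line 1 remove [ips,vywaj] add [fmajt] -> 12 lines: ytn ashx fmajt iuz uop wowr jdk keztt ixsf saziu cibhd xvtla
Hunk 2: at line 2 remove [iuz,uop,wowr] add [cnp,hxm,vczp] -> 12 lines: ytn ashx fmajt cnp hxm vczp jdk keztt ixsf saziu cibhd xvtla
Hunk 3: at line 8 remove [ixsf,saziu,cibhd] add [turrf,lyad,ieqla] -> 12 lines: ytn ashx fmajt cnp hxm vczp jdk keztt turrf lyad ieqla xvtla
Final line 3: fmajt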